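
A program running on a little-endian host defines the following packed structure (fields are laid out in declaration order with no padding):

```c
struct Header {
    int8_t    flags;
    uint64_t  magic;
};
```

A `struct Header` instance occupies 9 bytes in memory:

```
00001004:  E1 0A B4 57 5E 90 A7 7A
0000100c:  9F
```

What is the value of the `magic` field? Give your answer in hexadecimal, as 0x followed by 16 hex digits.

0x9F7AA7905E57B40A

`magic` follows `flags` (1 byte), so it starts at byte offset 1 and occupies 8 bytes.
Bytes at offsets 1..8: 0A B4 57 5E 90 A7 7A 9F.
Little-endian stores the least-significant byte at the lowest address.
Reassemble most-significant byte first: 9F 7A A7 90 5E 57 B4 0A → 0x9F7AA7905E57B40A.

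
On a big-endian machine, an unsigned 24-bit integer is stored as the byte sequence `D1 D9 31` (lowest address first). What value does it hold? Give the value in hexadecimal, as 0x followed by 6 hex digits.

Big-endian stores the most-significant byte at the lowest address.
The bytes are already most-significant first: 0xD1D931.

0xD1D931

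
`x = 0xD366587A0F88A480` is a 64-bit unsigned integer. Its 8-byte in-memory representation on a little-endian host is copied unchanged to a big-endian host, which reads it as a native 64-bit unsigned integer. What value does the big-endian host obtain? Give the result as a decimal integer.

9269683533093824211

Stored little-endian, the bytes at ascending addresses are 80 A4 88 0F 7A 58 66 D3.
Read back as big-endian, the last byte is least significant, giving 0x80A4880F7A5866D3.
0x80A4880F7A5866D3 = 9269683533093824211.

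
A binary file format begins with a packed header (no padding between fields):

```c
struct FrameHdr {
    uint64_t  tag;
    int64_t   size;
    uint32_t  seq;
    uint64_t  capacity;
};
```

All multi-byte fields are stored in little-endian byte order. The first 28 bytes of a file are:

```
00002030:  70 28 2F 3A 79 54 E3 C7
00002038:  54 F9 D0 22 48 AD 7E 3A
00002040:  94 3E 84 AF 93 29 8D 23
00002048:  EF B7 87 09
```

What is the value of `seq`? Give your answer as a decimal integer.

2944679572

`seq` follows `tag` (8 B), `size` (8 B), so it starts at offset 8 + 8 = 16 and occupies 4 bytes.
Bytes at offsets 16..19: 94 3E 84 AF.
In little-endian order the low byte comes first in memory.
Reassemble most-significant byte first: AF 84 3E 94 → 0xAF843E94.
0xAF843E94 = 2944679572.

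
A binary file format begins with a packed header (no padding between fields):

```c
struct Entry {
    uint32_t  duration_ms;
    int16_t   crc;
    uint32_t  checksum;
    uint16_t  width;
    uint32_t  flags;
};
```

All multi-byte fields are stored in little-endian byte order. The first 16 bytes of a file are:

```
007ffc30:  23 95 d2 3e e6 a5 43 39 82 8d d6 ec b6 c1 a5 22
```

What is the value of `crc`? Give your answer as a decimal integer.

`crc` follows `duration_ms` (4 bytes), so it starts at byte offset 4 and occupies 2 bytes.
Bytes at offsets 4..5: E6 A5.
Little-endian: lowest address holds the least-significant byte.
Reassemble most-significant byte first: A5 E6 → 0xA5E6.
Top bit is set, so as a signed 16-bit value this is 0xA5E6 − 2^16 = -23066.

-23066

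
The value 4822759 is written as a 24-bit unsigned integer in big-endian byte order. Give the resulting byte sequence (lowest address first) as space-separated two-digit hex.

49 96 E7

4822759 in hexadecimal, padded to 24 bits, is 0x4996E7.
Split into bytes (most-significant first): 49 96 E7.
Big-endian stores the most-significant byte at the lowest address.
So the memory order matches the most-significant-first order: 49 96 E7.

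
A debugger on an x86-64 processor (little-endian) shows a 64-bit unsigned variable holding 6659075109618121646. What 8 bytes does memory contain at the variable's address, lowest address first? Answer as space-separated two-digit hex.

6659075109618121646 in hexadecimal, padded to 64 bits, is 0x5C69C987E96EFBAE.
Split into bytes (most-significant first): 5C 69 C9 87 E9 6E FB AE.
Little-endian stores the least-significant byte at the lowest address.
So at ascending addresses the bytes are AE FB 6E E9 87 C9 69 5C.

AE FB 6E E9 87 C9 69 5C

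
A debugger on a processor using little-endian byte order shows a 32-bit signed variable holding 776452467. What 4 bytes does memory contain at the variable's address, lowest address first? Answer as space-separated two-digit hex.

776452467 in hexadecimal, padded to 32 bits, is 0x2E47B973.
Split into bytes (most-significant first): 2E 47 B9 73.
Little-endian: lowest address holds the least-significant byte.
So at ascending addresses the bytes are 73 B9 47 2E.

73 B9 47 2E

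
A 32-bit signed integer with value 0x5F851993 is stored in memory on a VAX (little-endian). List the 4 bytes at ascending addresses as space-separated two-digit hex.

Split into bytes (most-significant first): 5F 85 19 93.
Little-endian: lowest address holds the least-significant byte.
So at ascending addresses the bytes are 93 19 85 5F.

93 19 85 5F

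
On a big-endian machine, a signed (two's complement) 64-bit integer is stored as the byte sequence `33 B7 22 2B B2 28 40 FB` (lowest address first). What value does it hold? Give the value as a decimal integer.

Big-endian: lowest address holds the most-significant byte.
The bytes are already most-significant first: 0x33B7222BB22840FB.
0x33B7222BB22840FB = 3726484787740295419.

3726484787740295419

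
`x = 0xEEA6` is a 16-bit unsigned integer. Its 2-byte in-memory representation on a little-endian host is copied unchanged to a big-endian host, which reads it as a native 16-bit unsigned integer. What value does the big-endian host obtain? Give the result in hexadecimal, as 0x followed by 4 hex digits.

Stored little-endian, the bytes at ascending addresses are A6 EE.
Read back as big-endian, the last byte is least significant, giving 0xA6EE.

0xA6EE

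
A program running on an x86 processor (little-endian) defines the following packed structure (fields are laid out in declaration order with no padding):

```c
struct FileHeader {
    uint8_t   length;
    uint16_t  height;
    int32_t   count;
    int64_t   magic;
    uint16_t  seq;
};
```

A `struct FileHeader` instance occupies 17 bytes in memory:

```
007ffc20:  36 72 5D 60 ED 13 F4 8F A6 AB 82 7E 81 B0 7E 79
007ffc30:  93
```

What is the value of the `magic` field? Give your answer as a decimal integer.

9128938825038145167

`magic` follows `length` (1 B), `height` (2 B), `count` (4 B), so it starts at offset 1 + 2 + 4 = 7 and occupies 8 bytes.
Bytes at offsets 7..14: 8F A6 AB 82 7E 81 B0 7E.
In little-endian order the low byte comes first in memory.
Reassemble most-significant byte first: 7E B0 81 7E 82 AB A6 8F → 0x7EB0817E82ABA68F.
0x7EB0817E82ABA68F = 9128938825038145167.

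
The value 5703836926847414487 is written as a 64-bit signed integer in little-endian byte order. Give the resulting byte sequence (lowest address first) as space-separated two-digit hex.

5703836926847414487 in hexadecimal, padded to 64 bits, is 0x4F281976F97EF0D7.
Split into bytes (most-significant first): 4F 28 19 76 F9 7E F0 D7.
In little-endian order the low byte comes first in memory.
So at ascending addresses the bytes are D7 F0 7E F9 76 19 28 4F.

D7 F0 7E F9 76 19 28 4F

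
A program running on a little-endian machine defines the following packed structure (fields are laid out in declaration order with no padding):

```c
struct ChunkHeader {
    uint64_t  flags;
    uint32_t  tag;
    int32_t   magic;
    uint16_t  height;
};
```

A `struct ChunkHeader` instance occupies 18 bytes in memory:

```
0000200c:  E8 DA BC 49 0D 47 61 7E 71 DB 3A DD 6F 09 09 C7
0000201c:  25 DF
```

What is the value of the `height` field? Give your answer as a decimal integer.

57125

`height` follows `flags` (8 B), `tag` (4 B), `magic` (4 B), so it starts at offset 8 + 4 + 4 = 16 and occupies 2 bytes.
Bytes at offsets 16..17: 25 DF.
Little-endian stores the least-significant byte at the lowest address.
Reassemble most-significant byte first: DF 25 → 0xDF25.
0xDF25 = 57125.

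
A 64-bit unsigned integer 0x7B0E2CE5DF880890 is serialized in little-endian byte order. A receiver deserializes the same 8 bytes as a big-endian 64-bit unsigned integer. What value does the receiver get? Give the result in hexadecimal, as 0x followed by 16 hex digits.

0x900888DFE52C0E7B

Stored little-endian, the bytes at ascending addresses are 90 08 88 DF E5 2C 0E 7B.
Read back as big-endian, the last byte is least significant, giving 0x900888DFE52C0E7B.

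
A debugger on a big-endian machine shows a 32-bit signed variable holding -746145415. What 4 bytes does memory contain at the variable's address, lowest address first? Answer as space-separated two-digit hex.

Two's complement of -746145415 in 32 bits: 746145415 = 0x2C794687; invert → 0xD386B978; add 1 → 0xD386B979.
Split into bytes (most-significant first): D3 86 B9 79.
Big-endian stores the most-significant byte at the lowest address.
So the memory order matches the most-significant-first order: D3 86 B9 79.

D3 86 B9 79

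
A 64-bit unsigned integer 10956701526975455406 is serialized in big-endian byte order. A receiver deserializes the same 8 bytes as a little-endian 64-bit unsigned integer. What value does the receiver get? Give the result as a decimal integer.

10956701526975455406 in 64-bit hexadecimal is 0x980E05FCD95A20AE.
Stored big-endian, the bytes at ascending addresses are 98 0E 05 FC D9 5A 20 AE.
Read back as little-endian, the first byte is least significant, giving 0xAE205AD9FC050E98.
0xAE205AD9FC050E98 = 12547128454136794776.

12547128454136794776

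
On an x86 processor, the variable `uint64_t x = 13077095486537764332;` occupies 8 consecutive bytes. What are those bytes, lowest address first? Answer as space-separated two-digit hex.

13077095486537764332 in hexadecimal, padded to 64 bits, is 0xB57B2D0F40F28DEC.
Split into bytes (most-significant first): B5 7B 2D 0F 40 F2 8D EC.
Little-endian: lowest address holds the least-significant byte.
So at ascending addresses the bytes are EC 8D F2 40 0F 2D 7B B5.

EC 8D F2 40 0F 2D 7B B5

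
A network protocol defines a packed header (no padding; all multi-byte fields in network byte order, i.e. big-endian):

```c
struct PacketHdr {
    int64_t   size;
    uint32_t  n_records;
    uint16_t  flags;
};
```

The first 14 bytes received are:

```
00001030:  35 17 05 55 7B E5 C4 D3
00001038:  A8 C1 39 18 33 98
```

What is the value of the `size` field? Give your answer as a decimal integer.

`size` is the first field, at byte offset 0, occupying 8 bytes.
Bytes at offsets 0..7: 35 17 05 55 7B E5 C4 D3.
Big-endian: lowest address holds the most-significant byte.
The bytes are already most-significant first: 0x351705557BE5C4D3.
0x351705557BE5C4D3 = 3825532273183540435.

3825532273183540435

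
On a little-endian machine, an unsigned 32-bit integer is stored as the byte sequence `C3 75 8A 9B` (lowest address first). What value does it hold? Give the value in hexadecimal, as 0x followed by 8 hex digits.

0x9B8A75C3

In little-endian order the low byte comes first in memory.
Reassemble most-significant byte first: 9B 8A 75 C3 → 0x9B8A75C3.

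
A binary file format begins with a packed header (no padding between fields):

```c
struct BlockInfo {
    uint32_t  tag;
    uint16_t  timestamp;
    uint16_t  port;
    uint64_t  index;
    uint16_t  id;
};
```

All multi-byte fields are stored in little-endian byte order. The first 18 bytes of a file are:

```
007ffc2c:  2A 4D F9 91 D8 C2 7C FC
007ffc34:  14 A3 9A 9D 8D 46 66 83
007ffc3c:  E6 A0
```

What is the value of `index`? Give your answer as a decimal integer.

`index` follows `tag` (4 B), `timestamp` (2 B), `port` (2 B), so it starts at offset 4 + 2 + 2 = 8 and occupies 8 bytes.
Bytes at offsets 8..15: 14 A3 9A 9D 8D 46 66 83.
Little-endian stores the least-significant byte at the lowest address.
Reassemble most-significant byte first: 83 66 46 8D 9D 9A A3 14 → 0x8366468D9D9AA314.
0x8366468D9D9AA314 = 9468332840641536788.

9468332840641536788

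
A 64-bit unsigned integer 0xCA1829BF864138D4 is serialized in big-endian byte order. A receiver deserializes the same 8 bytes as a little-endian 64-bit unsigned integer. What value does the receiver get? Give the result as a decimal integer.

Stored big-endian, the bytes at ascending addresses are CA 18 29 BF 86 41 38 D4.
Read back as little-endian, the first byte is least significant, giving 0xD4384186BF2918CA.
0xD4384186BF2918CA = 15292044581725083850.

15292044581725083850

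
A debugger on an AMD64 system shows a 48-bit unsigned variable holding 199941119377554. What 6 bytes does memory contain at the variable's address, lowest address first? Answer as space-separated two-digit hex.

92 80 65 6B D8 B5

199941119377554 in hexadecimal, padded to 48 bits, is 0xB5D86B658092.
Split into bytes (most-significant first): B5 D8 6B 65 80 92.
Little-endian stores the least-significant byte at the lowest address.
So at ascending addresses the bytes are 92 80 65 6B D8 B5.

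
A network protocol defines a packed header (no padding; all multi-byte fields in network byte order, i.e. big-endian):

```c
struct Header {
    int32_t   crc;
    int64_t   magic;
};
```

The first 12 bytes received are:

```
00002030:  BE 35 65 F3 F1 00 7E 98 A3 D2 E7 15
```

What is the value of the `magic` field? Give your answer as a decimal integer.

-1080724716520282347

`magic` follows `crc` (4 bytes), so it starts at byte offset 4 and occupies 8 bytes.
Bytes at offsets 4..11: F1 00 7E 98 A3 D2 E7 15.
Big-endian: lowest address holds the most-significant byte.
The bytes are already most-significant first: 0xF1007E98A3D2E715.
Top bit is set, so as a signed 64-bit value this is 0xF1007E98A3D2E715 − 2^64 = -1080724716520282347.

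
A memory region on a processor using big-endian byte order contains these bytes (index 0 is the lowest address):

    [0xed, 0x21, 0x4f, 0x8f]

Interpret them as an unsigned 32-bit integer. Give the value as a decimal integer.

3978383247

In big-endian order the high byte comes first in memory.
The bytes are already most-significant first: 0xED214F8F.
0xED214F8F = 3978383247.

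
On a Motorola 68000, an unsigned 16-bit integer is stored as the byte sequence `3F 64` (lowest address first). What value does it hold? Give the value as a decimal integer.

16228

In big-endian order the high byte comes first in memory.
The bytes are already most-significant first: 0x3F64.
0x3F64 = 16228.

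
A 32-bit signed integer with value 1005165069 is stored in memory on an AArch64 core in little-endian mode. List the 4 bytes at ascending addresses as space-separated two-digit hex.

1005165069 in hexadecimal, padded to 32 bits, is 0x3BE99A0D.
Split into bytes (most-significant first): 3B E9 9A 0D.
Little-endian: lowest address holds the least-significant byte.
So at ascending addresses the bytes are 0D 9A E9 3B.

0D 9A E9 3B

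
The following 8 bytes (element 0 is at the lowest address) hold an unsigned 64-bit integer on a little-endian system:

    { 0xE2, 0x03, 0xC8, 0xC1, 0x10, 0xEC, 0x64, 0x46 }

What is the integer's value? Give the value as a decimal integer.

5072438637040763874

Little-endian stores the least-significant byte at the lowest address.
Reassemble most-significant byte first: 46 64 EC 10 C1 C8 03 E2 → 0x4664EC10C1C803E2.
0x4664EC10C1C803E2 = 5072438637040763874.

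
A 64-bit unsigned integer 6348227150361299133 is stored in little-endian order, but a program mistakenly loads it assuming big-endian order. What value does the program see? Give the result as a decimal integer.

13657384101406972248

6348227150361299133 in 64-bit hexadecimal is 0x58196EF57AC688BD.
Stored little-endian, the bytes at ascending addresses are BD 88 C6 7A F5 6E 19 58.
Read back as big-endian, the last byte is least significant, giving 0xBD88C67AF56E1958.
0xBD88C67AF56E1958 = 13657384101406972248.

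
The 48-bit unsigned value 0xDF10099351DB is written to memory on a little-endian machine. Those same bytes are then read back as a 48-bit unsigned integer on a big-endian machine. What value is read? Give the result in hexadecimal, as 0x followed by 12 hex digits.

Stored little-endian, the bytes at ascending addresses are DB 51 93 09 10 DF.
Read back as big-endian, the last byte is least significant, giving 0xDB51930910DF.

0xDB51930910DF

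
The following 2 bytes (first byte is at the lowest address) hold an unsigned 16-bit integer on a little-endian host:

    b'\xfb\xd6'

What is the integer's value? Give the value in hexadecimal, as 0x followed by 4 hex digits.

0xD6FB

Little-endian: lowest address holds the least-significant byte.
Reassemble most-significant byte first: D6 FB → 0xD6FB.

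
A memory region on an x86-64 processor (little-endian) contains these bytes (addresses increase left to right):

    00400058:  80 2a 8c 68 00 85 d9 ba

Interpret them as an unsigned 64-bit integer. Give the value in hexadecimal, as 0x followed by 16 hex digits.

Little-endian: lowest address holds the least-significant byte.
Reassemble most-significant byte first: BA D9 85 00 68 8C 2A 80 → 0xBAD98500688C2A80.

0xBAD98500688C2A80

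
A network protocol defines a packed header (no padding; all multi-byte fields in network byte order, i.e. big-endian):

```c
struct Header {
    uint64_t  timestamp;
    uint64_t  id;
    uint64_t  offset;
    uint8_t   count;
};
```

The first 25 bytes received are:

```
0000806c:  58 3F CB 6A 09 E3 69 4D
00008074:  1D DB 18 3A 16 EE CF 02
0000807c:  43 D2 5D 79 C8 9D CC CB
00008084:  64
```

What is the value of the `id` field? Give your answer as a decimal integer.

2151339884771462914

`id` follows `timestamp` (8 bytes), so it starts at byte offset 8 and occupies 8 bytes.
Bytes at offsets 8..15: 1D DB 18 3A 16 EE CF 02.
In big-endian order the high byte comes first in memory.
The bytes are already most-significant first: 0x1DDB183A16EECF02.
0x1DDB183A16EECF02 = 2151339884771462914.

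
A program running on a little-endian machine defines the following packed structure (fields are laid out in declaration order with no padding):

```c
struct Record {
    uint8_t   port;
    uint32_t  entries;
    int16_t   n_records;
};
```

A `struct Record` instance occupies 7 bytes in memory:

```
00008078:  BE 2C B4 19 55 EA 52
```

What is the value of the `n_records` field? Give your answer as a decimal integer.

`n_records` follows `port` (1 B), `entries` (4 B), so it starts at offset 1 + 4 = 5 and occupies 2 bytes.
Bytes at offsets 5..6: EA 52.
Little-endian: lowest address holds the least-significant byte.
Reassemble most-significant byte first: 52 EA → 0x52EA.
0x52EA = 21226.

21226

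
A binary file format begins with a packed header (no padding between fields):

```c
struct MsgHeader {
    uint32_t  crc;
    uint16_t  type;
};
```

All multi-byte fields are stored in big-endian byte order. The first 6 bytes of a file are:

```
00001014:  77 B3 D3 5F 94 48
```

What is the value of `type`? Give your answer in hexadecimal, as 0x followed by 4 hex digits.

0x9448

`type` follows `crc` (4 bytes), so it starts at byte offset 4 and occupies 2 bytes.
Bytes at offsets 4..5: 94 48.
Big-endian stores the most-significant byte at the lowest address.
The bytes are already most-significant first: 0x9448.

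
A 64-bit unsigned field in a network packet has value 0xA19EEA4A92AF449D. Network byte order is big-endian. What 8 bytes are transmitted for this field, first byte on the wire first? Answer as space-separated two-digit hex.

Split into bytes (most-significant first): A1 9E EA 4A 92 AF 44 9D.
In big-endian order the high byte comes first in memory.
So the memory order matches the most-significant-first order: A1 9E EA 4A 92 AF 44 9D.

A1 9E EA 4A 92 AF 44 9D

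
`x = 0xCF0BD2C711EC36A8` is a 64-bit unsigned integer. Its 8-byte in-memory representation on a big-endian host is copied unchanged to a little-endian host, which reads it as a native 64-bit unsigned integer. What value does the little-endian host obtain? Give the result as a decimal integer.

Stored big-endian, the bytes at ascending addresses are CF 0B D2 C7 11 EC 36 A8.
Read back as little-endian, the first byte is least significant, giving 0xA836EC11C7D20BCF.
0xA836EC11C7D20BCF = 12121135008225299407.

12121135008225299407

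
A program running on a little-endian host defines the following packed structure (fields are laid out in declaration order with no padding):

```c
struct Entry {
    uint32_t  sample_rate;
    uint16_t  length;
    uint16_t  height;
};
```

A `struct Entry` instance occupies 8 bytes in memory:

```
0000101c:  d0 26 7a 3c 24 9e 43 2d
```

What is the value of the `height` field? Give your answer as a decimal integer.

`height` follows `sample_rate` (4 B), `length` (2 B), so it starts at offset 4 + 2 = 6 and occupies 2 bytes.
Bytes at offsets 6..7: 43 2D.
In little-endian order the low byte comes first in memory.
Reassemble most-significant byte first: 2D 43 → 0x2D43.
0x2D43 = 11587.

11587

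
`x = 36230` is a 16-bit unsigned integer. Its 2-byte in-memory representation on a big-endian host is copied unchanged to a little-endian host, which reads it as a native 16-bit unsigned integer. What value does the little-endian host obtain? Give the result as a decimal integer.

34445

36230 in 16-bit hexadecimal is 0x8D86.
Stored big-endian, the bytes at ascending addresses are 8D 86.
Read back as little-endian, the first byte is least significant, giving 0x868D.
0x868D = 34445.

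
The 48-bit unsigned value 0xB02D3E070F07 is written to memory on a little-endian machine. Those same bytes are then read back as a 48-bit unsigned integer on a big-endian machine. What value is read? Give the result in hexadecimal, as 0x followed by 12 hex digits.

0x070F073E2DB0

Stored little-endian, the bytes at ascending addresses are 07 0F 07 3E 2D B0.
Read back as big-endian, the last byte is least significant, giving 0x070F073E2DB0.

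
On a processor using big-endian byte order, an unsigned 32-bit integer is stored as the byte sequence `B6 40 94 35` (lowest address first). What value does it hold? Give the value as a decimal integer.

In big-endian order the high byte comes first in memory.
The bytes are already most-significant first: 0xB6409435.
0xB6409435 = 3057685557.

3057685557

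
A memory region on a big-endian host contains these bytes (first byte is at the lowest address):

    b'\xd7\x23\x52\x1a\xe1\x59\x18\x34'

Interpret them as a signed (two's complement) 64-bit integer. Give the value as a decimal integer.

In big-endian order the high byte comes first in memory.
The bytes are already most-significant first: 0xD723521AE1591834.
Top bit is set, so as a signed 64-bit value this is 0xD723521AE1591834 − 2^64 = -2944419455966832588.

-2944419455966832588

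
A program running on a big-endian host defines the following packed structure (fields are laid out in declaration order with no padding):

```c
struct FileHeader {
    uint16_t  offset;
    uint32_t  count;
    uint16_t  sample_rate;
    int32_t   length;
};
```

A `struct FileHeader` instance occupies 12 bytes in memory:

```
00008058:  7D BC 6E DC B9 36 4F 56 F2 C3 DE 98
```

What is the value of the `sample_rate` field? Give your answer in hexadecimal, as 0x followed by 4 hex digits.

0x4F56

`sample_rate` follows `offset` (2 B), `count` (4 B), so it starts at offset 2 + 4 = 6 and occupies 2 bytes.
Bytes at offsets 6..7: 4F 56.
Big-endian stores the most-significant byte at the lowest address.
The bytes are already most-significant first: 0x4F56.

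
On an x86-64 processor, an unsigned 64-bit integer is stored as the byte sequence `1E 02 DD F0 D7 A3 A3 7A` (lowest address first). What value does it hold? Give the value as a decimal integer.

In little-endian order the low byte comes first in memory.
Reassemble most-significant byte first: 7A A3 A3 D7 F0 DD 02 1E → 0x7AA3A3D7F0DD021E.
0x7AA3A3D7F0DD021E = 8837087041685357086.

8837087041685357086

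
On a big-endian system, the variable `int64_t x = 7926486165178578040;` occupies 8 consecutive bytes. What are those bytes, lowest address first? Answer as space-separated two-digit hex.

6E 00 89 2B C0 84 74 78

7926486165178578040 in hexadecimal, padded to 64 bits, is 0x6E00892BC0847478.
Split into bytes (most-significant first): 6E 00 89 2B C0 84 74 78.
Big-endian stores the most-significant byte at the lowest address.
So the memory order matches the most-significant-first order: 6E 00 89 2B C0 84 74 78.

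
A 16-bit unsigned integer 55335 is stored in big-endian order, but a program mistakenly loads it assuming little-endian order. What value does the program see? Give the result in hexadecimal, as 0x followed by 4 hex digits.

0x27D8

55335 in 16-bit hexadecimal is 0xD827.
Stored big-endian, the bytes at ascending addresses are D8 27.
Read back as little-endian, the first byte is least significant, giving 0x27D8.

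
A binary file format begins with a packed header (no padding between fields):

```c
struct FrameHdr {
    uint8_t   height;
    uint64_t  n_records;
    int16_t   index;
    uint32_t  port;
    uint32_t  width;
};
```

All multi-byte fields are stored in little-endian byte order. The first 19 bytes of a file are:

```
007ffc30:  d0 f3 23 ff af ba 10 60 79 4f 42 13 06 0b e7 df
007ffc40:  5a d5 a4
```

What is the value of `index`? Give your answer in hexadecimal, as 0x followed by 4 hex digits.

0x424F

`index` follows `height` (1 B), `n_records` (8 B), so it starts at offset 1 + 8 = 9 and occupies 2 bytes.
Bytes at offsets 9..10: 4F 42.
In little-endian order the low byte comes first in memory.
Reassemble most-significant byte first: 42 4F → 0x424F.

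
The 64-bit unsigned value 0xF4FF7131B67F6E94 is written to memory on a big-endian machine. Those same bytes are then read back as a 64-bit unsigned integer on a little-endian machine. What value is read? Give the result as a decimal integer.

Stored big-endian, the bytes at ascending addresses are F4 FF 71 31 B6 7F 6E 94.
Read back as little-endian, the first byte is least significant, giving 0x946E7FB63171FFF4.
0x946E7FB63171FFF4 = 10695626585541836788.

10695626585541836788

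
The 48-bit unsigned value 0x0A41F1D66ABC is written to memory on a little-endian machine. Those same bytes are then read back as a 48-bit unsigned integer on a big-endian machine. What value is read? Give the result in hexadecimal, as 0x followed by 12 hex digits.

0xBC6AD6F1410A

Stored little-endian, the bytes at ascending addresses are BC 6A D6 F1 41 0A.
Read back as big-endian, the last byte is least significant, giving 0xBC6AD6F1410A.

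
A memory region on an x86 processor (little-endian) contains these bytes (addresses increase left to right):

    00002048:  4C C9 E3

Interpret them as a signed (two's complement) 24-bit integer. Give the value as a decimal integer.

-1849012

In little-endian order the low byte comes first in memory.
Reassemble most-significant byte first: E3 C9 4C → 0xE3C94C.
Top bit is set, so as a signed 24-bit value this is 0xE3C94C − 2^24 = -1849012.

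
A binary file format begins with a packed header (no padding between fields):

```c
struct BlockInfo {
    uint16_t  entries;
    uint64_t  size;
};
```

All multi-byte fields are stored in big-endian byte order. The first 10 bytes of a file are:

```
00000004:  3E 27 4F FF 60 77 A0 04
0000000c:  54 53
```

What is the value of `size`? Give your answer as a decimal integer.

`size` follows `entries` (2 bytes), so it starts at byte offset 2 and occupies 8 bytes.
Bytes at offsets 2..9: 4F FF 60 77 A0 04 54 53.
Big-endian stores the most-significant byte at the lowest address.
The bytes are already most-significant first: 0x4FFF6077A0045453.
0x4FFF6077A0045453 = 5764432114959537235.

5764432114959537235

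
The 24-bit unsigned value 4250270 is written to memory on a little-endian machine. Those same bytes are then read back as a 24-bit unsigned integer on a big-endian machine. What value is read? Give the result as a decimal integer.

10410560

4250270 in 24-bit hexadecimal is 0x40DA9E.
Stored little-endian, the bytes at ascending addresses are 9E DA 40.
Read back as big-endian, the last byte is least significant, giving 0x9EDA40.
0x9EDA40 = 10410560.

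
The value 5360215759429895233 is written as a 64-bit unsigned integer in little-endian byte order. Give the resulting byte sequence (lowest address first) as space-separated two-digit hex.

41 04 45 64 D5 4F 63 4A

5360215759429895233 in hexadecimal, padded to 64 bits, is 0x4A634FD564450441.
Split into bytes (most-significant first): 4A 63 4F D5 64 45 04 41.
Little-endian: lowest address holds the least-significant byte.
So at ascending addresses the bytes are 41 04 45 64 D5 4F 63 4A.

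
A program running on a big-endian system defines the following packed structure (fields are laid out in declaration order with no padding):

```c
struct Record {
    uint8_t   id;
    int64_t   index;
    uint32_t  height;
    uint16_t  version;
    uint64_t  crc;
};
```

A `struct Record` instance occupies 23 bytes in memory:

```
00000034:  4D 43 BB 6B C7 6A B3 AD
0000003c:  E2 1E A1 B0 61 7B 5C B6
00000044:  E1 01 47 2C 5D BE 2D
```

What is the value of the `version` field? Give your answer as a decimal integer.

`version` follows `id` (1 B), `index` (8 B), `height` (4 B), so it starts at offset 1 + 8 + 4 = 13 and occupies 2 bytes.
Bytes at offsets 13..14: 7B 5C.
In big-endian order the high byte comes first in memory.
The bytes are already most-significant first: 0x7B5C.
0x7B5C = 31580.

31580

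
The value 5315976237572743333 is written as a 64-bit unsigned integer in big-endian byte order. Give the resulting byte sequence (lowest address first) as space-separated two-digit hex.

5315976237572743333 in hexadecimal, padded to 64 bits, is 0x49C624390AF0E0A5.
Split into bytes (most-significant first): 49 C6 24 39 0A F0 E0 A5.
Big-endian: lowest address holds the most-significant byte.
So the memory order matches the most-significant-first order: 49 C6 24 39 0A F0 E0 A5.

49 C6 24 39 0A F0 E0 A5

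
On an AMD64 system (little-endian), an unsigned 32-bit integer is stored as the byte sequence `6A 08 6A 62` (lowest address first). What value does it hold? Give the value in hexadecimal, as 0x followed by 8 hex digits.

0x626A086A

Little-endian: lowest address holds the least-significant byte.
Reassemble most-significant byte first: 62 6A 08 6A → 0x626A086A.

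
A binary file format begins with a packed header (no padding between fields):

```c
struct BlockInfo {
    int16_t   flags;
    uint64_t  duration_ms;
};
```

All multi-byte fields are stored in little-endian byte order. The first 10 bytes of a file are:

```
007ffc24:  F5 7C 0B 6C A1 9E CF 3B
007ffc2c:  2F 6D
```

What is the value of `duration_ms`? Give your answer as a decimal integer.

`duration_ms` follows `flags` (2 bytes), so it starts at byte offset 2 and occupies 8 bytes.
Bytes at offsets 2..9: 0B 6C A1 9E CF 3B 2F 6D.
Little-endian: lowest address holds the least-significant byte.
Reassemble most-significant byte first: 6D 2F 3B CF 9E A1 6C 0B → 0x6D2F3BCF9EA16C0B.
0x6D2F3BCF9EA16C0B = 7867572836945193995.

7867572836945193995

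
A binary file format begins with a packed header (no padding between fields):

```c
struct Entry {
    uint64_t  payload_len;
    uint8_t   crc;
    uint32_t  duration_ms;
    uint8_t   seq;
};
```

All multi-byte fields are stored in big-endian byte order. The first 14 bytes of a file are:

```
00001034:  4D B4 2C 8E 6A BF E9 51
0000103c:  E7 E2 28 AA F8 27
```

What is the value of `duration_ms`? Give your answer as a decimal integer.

`duration_ms` follows `payload_len` (8 B), `crc` (1 B), so it starts at offset 8 + 1 = 9 and occupies 4 bytes.
Bytes at offsets 9..12: E2 28 AA F8.
Big-endian: lowest address holds the most-significant byte.
The bytes are already most-significant first: 0xE228AAF8.
0xE228AAF8 = 3794316024.

3794316024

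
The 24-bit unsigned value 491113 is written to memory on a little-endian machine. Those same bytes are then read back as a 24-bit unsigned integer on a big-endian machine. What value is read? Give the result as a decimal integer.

491113 in 24-bit hexadecimal is 0x077E69.
Stored little-endian, the bytes at ascending addresses are 69 7E 07.
Read back as big-endian, the last byte is least significant, giving 0x697E07.
0x697E07 = 6913543.

6913543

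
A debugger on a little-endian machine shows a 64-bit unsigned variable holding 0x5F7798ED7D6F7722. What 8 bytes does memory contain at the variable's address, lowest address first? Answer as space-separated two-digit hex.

22 77 6F 7D ED 98 77 5F

Split into bytes (most-significant first): 5F 77 98 ED 7D 6F 77 22.
Little-endian: lowest address holds the least-significant byte.
So at ascending addresses the bytes are 22 77 6F 7D ED 98 77 5F.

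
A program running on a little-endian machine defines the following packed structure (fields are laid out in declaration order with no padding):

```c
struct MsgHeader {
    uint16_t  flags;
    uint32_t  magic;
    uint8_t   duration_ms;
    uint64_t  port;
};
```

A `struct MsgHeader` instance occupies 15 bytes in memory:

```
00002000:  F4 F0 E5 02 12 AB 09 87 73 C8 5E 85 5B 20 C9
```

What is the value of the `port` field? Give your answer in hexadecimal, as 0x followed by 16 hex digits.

`port` follows `flags` (2 B), `magic` (4 B), `duration_ms` (1 B), so it starts at offset 2 + 4 + 1 = 7 and occupies 8 bytes.
Bytes at offsets 7..14: 87 73 C8 5E 85 5B 20 C9.
In little-endian order the low byte comes first in memory.
Reassemble most-significant byte first: C9 20 5B 85 5E C8 73 87 → 0xC9205B855EC87387.

0xC9205B855EC87387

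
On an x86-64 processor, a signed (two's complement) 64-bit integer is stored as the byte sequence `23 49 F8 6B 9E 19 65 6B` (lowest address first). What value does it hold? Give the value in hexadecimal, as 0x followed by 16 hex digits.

In little-endian order the low byte comes first in memory.
Reassemble most-significant byte first: 6B 65 19 9E 6B F8 49 23 → 0x6B65199E6BF84923.

0x6B65199E6BF84923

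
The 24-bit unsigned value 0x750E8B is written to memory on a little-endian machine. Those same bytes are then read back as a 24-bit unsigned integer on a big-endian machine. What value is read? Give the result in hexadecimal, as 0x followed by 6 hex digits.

0x8B0E75

Stored little-endian, the bytes at ascending addresses are 8B 0E 75.
Read back as big-endian, the last byte is least significant, giving 0x8B0E75.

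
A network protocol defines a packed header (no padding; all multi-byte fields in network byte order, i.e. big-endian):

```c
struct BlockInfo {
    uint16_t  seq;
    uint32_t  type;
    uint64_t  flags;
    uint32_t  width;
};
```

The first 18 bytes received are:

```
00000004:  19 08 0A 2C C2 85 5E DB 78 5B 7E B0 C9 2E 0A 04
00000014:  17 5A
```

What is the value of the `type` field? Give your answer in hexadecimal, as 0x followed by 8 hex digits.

`type` follows `seq` (2 bytes), so it starts at byte offset 2 and occupies 4 bytes.
Bytes at offsets 2..5: 0A 2C C2 85.
Big-endian stores the most-significant byte at the lowest address.
The bytes are already most-significant first: 0x0A2CC285.

0x0A2CC285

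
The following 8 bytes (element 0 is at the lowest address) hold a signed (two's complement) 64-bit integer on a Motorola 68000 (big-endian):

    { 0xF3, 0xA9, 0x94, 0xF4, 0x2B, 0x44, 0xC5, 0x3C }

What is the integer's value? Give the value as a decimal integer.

-889015675010104004

Big-endian: lowest address holds the most-significant byte.
The bytes are already most-significant first: 0xF3A994F42B44C53C.
Top bit is set, so as a signed 64-bit value this is 0xF3A994F42B44C53C − 2^64 = -889015675010104004.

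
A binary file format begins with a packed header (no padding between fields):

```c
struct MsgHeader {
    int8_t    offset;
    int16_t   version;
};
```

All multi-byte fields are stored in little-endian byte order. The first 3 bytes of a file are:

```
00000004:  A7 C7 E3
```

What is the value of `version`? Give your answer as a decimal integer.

`version` follows `offset` (1 byte), so it starts at byte offset 1 and occupies 2 bytes.
Bytes at offsets 1..2: C7 E3.
In little-endian order the low byte comes first in memory.
Reassemble most-significant byte first: E3 C7 → 0xE3C7.
Top bit is set, so as a signed 16-bit value this is 0xE3C7 − 2^16 = -7225.

-7225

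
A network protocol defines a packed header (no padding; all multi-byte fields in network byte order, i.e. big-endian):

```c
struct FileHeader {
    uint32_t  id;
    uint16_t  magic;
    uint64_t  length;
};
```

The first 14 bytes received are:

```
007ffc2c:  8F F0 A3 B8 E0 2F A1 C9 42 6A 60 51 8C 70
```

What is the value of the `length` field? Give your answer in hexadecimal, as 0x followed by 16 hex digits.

0xA1C9426A60518C70

`length` follows `id` (4 B), `magic` (2 B), so it starts at offset 4 + 2 = 6 and occupies 8 bytes.
Bytes at offsets 6..13: A1 C9 42 6A 60 51 8C 70.
In big-endian order the high byte comes first in memory.
The bytes are already most-significant first: 0xA1C9426A60518C70.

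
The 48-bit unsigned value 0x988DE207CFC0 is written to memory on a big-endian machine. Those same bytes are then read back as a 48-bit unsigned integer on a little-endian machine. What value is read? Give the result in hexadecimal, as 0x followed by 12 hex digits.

Stored big-endian, the bytes at ascending addresses are 98 8D E2 07 CF C0.
Read back as little-endian, the first byte is least significant, giving 0xC0CF07E28D98.

0xC0CF07E28D98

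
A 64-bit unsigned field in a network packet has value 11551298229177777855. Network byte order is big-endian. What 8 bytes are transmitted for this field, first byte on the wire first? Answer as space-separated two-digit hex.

A0 4E 74 89 BC BD 7E BF

11551298229177777855 in hexadecimal, padded to 64 bits, is 0xA04E7489BCBD7EBF.
Split into bytes (most-significant first): A0 4E 74 89 BC BD 7E BF.
In big-endian order the high byte comes first in memory.
So the memory order matches the most-significant-first order: A0 4E 74 89 BC BD 7E BF.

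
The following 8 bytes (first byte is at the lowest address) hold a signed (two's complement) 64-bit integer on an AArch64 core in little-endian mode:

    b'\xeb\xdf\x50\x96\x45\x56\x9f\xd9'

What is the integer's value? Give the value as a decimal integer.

-2765396789307580437

Little-endian stores the least-significant byte at the lowest address.
Reassemble most-significant byte first: D9 9F 56 45 96 50 DF EB → 0xD99F56459650DFEB.
Top bit is set, so as a signed 64-bit value this is 0xD99F56459650DFEB − 2^64 = -2765396789307580437.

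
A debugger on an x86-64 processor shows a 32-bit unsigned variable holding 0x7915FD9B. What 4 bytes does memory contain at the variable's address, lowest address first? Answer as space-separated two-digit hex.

Split into bytes (most-significant first): 79 15 FD 9B.
Little-endian: lowest address holds the least-significant byte.
So at ascending addresses the bytes are 9B FD 15 79.

9B FD 15 79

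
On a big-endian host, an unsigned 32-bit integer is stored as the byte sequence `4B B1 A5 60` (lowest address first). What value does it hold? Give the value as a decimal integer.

In big-endian order the high byte comes first in memory.
The bytes are already most-significant first: 0x4BB1A560.
0x4BB1A560 = 1269933408.

1269933408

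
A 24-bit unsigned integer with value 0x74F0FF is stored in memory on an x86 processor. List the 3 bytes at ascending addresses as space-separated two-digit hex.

Split into bytes (most-significant first): 74 F0 FF.
In little-endian order the low byte comes first in memory.
So at ascending addresses the bytes are FF F0 74.

FF F0 74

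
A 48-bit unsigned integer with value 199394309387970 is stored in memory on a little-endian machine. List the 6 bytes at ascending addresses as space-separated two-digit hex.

199394309387970 in hexadecimal, padded to 48 bits, is 0xB5591AFB36C2.
Split into bytes (most-significant first): B5 59 1A FB 36 C2.
Little-endian stores the least-significant byte at the lowest address.
So at ascending addresses the bytes are C2 36 FB 1A 59 B5.

C2 36 FB 1A 59 B5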